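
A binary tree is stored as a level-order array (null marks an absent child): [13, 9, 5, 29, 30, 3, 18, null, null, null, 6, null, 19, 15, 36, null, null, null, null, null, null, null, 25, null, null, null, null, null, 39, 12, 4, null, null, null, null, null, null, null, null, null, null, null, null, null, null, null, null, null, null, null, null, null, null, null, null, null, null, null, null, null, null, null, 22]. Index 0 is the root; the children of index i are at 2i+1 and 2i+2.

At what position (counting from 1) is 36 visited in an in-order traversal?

14

In-order visits the left subtree, then the node, then the right subtree.
At 13: go left to 9.
  At 9: go left to 29.
    29 is a leaf — visit 29.
  Visit 9.
  At 9: go right to 30.
    At 30: no left child.
    Visit 30.
    At 30: go right to 6.
      At 6: no left child.
      Visit 6.
      At 6: go right to 25.
        25 is a leaf — visit 25.
Visit 13.
At 13: go right to 5.
  At 5: go left to 3.
    At 3: no left child.
    Visit 3.
    At 3: go right to 19.
      19 is a leaf — visit 19.
  Visit 5.
  At 5: go right to 18.
    At 18: go left to 15.
      At 15: no left child.
      Visit 15.
      At 15: go right to 39.
        39 is a leaf — visit 39.
    Visit 18.
    At 18: go right to 36.
      At 36: go left to 12.
        12 is a leaf — visit 12.
      Visit 36.
      At 36: go right to 4.
        At 4: no left child.
        Visit 4.
        At 4: go right to 22.
          22 is a leaf — visit 22.
Full in-order sequence: 29, 9, 30, 6, 25, 13, 3, 19, 5, 15, 39, 18, 12, 36, 4, 22.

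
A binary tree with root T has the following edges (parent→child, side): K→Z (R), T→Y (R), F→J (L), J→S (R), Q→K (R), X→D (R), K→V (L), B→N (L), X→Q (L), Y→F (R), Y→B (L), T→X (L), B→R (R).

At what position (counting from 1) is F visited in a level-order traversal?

7

Level-order visits nodes level by level from the root, left to right within each level.
Level 0: T
Level 1: X, Y
Level 2: Q, D, B, F
Level 3: K, N, R, J
Level 4: V, Z, S
Full level-order sequence: T, X, Y, Q, D, B, F, K, N, R, J, V, Z, S.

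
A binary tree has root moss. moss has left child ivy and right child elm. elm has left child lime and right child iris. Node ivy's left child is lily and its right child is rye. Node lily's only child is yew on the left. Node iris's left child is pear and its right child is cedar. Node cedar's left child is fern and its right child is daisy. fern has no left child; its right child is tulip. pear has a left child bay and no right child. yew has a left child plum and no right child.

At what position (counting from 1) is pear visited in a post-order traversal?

8

Post-order visits the left subtree, then the right subtree, then the node.
At moss: go left to ivy.
  At ivy: go left to lily.
    At lily: go left to yew.
      At yew: go left to plum.
        plum is a leaf — visit plum.
      At yew: no right child.
      Visit yew.
    At lily: no right child.
    Visit lily.
  At ivy: go right to rye.
    rye is a leaf — visit rye.
  Visit ivy.
At moss: go right to elm.
  At elm: go left to lime.
    lime is a leaf — visit lime.
  At elm: go right to iris.
    At iris: go left to pear.
      At pear: go left to bay.
        bay is a leaf — visit bay.
      At pear: no right child.
      Visit pear.
    At iris: go right to cedar.
      At cedar: go left to fern.
        At fern: no left child.
        At fern: go right to tulip.
          tulip is a leaf — visit tulip.
        Visit fern.
      At cedar: go right to daisy.
        daisy is a leaf — visit daisy.
      Visit cedar.
    Visit iris.
  Visit elm.
Visit moss.
Full post-order sequence: plum, yew, lily, rye, ivy, lime, bay, pear, tulip, fern, daisy, cedar, iris, elm, moss.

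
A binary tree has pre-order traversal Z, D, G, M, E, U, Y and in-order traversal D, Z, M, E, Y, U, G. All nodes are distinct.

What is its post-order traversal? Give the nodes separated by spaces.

D Y U E M G Z

The first element of pre-order is the root; it splits in-order into left and right subtrees.
Root Z: left subtree has 1 node {D}, right has 5 {M, E, Y, U, G}.
  Root G: left subtree has 4 nodes {M, E, Y, U}, right has 0 { }.
    Root M: left subtree has 0 nodes { }, right has 3 {E, Y, U}.
      Root E: left subtree has 0 nodes { }, right has 2 {Y, U}.
        Root U: left subtree has 1 node {Y}, right has 0 { }.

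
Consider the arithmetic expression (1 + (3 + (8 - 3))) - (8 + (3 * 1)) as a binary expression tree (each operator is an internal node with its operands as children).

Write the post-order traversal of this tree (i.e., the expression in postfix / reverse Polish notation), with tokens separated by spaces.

1 3 8 3 - + + 8 3 1 * + -

Post-order on an expression tree gives postfix notation: for each operator, emit left operand, right operand, then the operator.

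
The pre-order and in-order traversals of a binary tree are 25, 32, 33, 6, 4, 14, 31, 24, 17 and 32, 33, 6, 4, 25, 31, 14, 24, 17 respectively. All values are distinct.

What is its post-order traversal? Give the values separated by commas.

The first element of pre-order is the root; it splits in-order into left and right subtrees.
Root 25: left subtree has 4 nodes {32, 33, 6, 4}, right has 4 {31, 14, 24, 17}.
  Root 32: left subtree has 0 nodes { }, right has 3 {33, 6, 4}.
    Root 33: left subtree has 0 nodes { }, right has 2 {6, 4}.
      Root 6: left subtree has 0 nodes { }, right has 1 {4}.
  Root 14: left subtree has 1 node {31}, right has 2 {24, 17}.
    Root 24: left subtree has 0 nodes { }, right has 1 {17}.

4, 6, 33, 32, 31, 17, 24, 14, 25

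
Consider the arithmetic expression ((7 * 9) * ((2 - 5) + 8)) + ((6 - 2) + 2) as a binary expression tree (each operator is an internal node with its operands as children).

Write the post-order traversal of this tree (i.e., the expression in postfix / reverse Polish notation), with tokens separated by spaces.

Post-order on an expression tree gives postfix notation: for each operator, emit left operand, right operand, then the operator.

7 9 * 2 5 - 8 + * 6 2 - 2 + +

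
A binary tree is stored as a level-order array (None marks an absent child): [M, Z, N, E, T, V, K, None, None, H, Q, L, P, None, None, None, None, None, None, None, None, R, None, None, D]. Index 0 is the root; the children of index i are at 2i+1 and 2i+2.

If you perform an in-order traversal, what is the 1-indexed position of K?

In-order visits the left subtree, then the node, then the right subtree.
At M: go left to Z.
  At Z: go left to E.
    E is a leaf — visit E.
  Visit Z.
  At Z: go right to T.
    At T: go left to H.
      H is a leaf — visit H.
    Visit T.
    At T: go right to Q.
      At Q: go left to R.
        R is a leaf — visit R.
      Visit Q.
      At Q: no right child.
Visit M.
At M: go right to N.
  At N: go left to V.
    At V: go left to L.
      At L: no left child.
      Visit L.
      At L: go right to D.
        D is a leaf — visit D.
    Visit V.
    At V: go right to P.
      P is a leaf — visit P.
  Visit N.
  At N: go right to K.
    K is a leaf — visit K.
Full in-order sequence: E, Z, H, T, R, Q, M, L, D, V, P, N, K.

13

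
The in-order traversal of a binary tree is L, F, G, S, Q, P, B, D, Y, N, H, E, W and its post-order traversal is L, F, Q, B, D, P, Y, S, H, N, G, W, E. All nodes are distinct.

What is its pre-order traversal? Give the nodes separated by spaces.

E G F L N S Y P Q D B H W

The last element of post-order is the root; it splits in-order into left and right subtrees.
Root E: left subtree has 11 nodes {L, F, G, S, Q, P, B, D, Y, N, H}, right has 1 {W}.
  Root G: left subtree has 2 nodes {L, F}, right has 8 {S, Q, P, B, D, Y, N, H}.
    Root F: left subtree has 1 node {L}, right has 0 { }.
    Root N: left subtree has 6 nodes {S, Q, P, B, D, Y}, right has 1 {H}.
      Root S: left subtree has 0 nodes { }, right has 5 {Q, P, B, D, Y}.
        Root Y: left subtree has 4 nodes {Q, P, B, D}, right has 0 { }.
          Root P: left subtree has 1 node {Q}, right has 2 {B, D}.
            Root D: left subtree has 1 node {B}, right has 0 { }.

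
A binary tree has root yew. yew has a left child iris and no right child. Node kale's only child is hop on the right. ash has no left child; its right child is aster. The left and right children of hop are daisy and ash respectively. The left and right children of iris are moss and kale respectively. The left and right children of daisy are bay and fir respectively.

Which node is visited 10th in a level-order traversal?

Level-order visits nodes level by level from the root, left to right within each level.
Level 0: yew
Level 1: iris
Level 2: moss, kale
Level 3: hop
Level 4: daisy, ash
Level 5: bay, fir, aster
Full level-order sequence: yew, iris, moss, kale, hop, daisy, ash, bay, fir, aster.

aster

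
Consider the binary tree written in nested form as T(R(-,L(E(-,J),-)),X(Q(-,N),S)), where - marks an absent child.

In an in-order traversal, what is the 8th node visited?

X

In-order visits the left subtree, then the node, then the right subtree.
At T: go left to R.
  At R: no left child.
  Visit R.
  At R: go right to L.
    At L: go left to E.
      At E: no left child.
      Visit E.
      At E: go right to J.
        J is a leaf — visit J.
    Visit L.
    At L: no right child.
Visit T.
At T: go right to X.
  At X: go left to Q.
    At Q: no left child.
    Visit Q.
    At Q: go right to N.
      N is a leaf — visit N.
  Visit X.
  At X: go right to S.
    S is a leaf — visit S.
Full in-order sequence: R, E, J, L, T, Q, N, X, S.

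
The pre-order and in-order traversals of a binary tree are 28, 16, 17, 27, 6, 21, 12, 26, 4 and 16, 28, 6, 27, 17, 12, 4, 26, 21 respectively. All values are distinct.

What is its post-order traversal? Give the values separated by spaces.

16 6 27 4 26 12 21 17 28

The first element of pre-order is the root; it splits in-order into left and right subtrees.
Root 28: left subtree has 1 node {16}, right has 7 {6, 27, 17, 12, 4, 26, 21}.
  Root 17: left subtree has 2 nodes {6, 27}, right has 4 {12, 4, 26, 21}.
    Root 27: left subtree has 1 node {6}, right has 0 { }.
    Root 21: left subtree has 3 nodes {12, 4, 26}, right has 0 { }.
      Root 12: left subtree has 0 nodes { }, right has 2 {4, 26}.
        Root 26: left subtree has 1 node {4}, right has 0 { }.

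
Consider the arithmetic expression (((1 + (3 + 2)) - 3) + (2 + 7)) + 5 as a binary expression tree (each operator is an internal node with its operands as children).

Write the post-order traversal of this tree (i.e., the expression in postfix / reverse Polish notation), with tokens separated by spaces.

1 3 2 + + 3 - 2 7 + + 5 +

Post-order on an expression tree gives postfix notation: for each operator, emit left operand, right operand, then the operator.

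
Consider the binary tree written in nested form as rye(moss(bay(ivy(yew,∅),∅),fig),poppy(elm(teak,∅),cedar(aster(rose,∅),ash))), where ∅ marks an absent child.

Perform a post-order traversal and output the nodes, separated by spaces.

Post-order visits the left subtree, then the right subtree, then the node.
At rye: go left to moss.
  At moss: go left to bay.
    At bay: go left to ivy.
      At ivy: go left to yew.
        yew is a leaf — visit yew.
      At ivy: no right child.
      Visit ivy.
    At bay: no right child.
    Visit bay.
  At moss: go right to fig.
    fig is a leaf — visit fig.
  Visit moss.
At rye: go right to poppy.
  At poppy: go left to elm.
    At elm: go left to teak.
      teak is a leaf — visit teak.
    At elm: no right child.
    Visit elm.
  At poppy: go right to cedar.
    At cedar: go left to aster.
      At aster: go left to rose.
        rose is a leaf — visit rose.
      At aster: no right child.
      Visit aster.
    At cedar: go right to ash.
      ash is a leaf — visit ash.
    Visit cedar.
  Visit poppy.
Visit rye.

yew ivy bay fig moss teak elm rose aster ash cedar poppy rye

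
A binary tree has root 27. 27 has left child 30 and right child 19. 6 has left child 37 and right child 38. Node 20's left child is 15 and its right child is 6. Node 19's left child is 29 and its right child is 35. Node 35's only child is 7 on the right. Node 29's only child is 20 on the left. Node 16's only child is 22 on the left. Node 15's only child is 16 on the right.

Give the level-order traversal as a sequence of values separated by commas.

27, 30, 19, 29, 35, 20, 7, 15, 6, 16, 37, 38, 22

Level-order visits nodes level by level from the root, left to right within each level.
Level 0: 27
Level 1: 30, 19
Level 2: 29, 35
Level 3: 20, 7
Level 4: 15, 6
Level 5: 16, 37, 38
Level 6: 22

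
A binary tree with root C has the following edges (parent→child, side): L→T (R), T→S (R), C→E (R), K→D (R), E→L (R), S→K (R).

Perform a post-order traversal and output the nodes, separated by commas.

Post-order visits the left subtree, then the right subtree, then the node.
At C: no left child.
At C: go right to E.
  At E: no left child.
  At E: go right to L.
    At L: no left child.
    At L: go right to T.
      At T: no left child.
      At T: go right to S.
        At S: no left child.
        At S: go right to K.
          At K: no left child.
          At K: go right to D.
            D is a leaf — visit D.
          Visit K.
        Visit S.
      Visit T.
    Visit L.
  Visit E.
Visit C.

D, K, S, T, L, E, C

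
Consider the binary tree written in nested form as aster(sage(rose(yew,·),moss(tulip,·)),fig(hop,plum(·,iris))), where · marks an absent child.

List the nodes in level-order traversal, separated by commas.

Level-order visits nodes level by level from the root, left to right within each level.
Level 0: aster
Level 1: sage, fig
Level 2: rose, moss, hop, plum
Level 3: yew, tulip, iris

aster, sage, fig, rose, moss, hop, plum, yew, tulip, iris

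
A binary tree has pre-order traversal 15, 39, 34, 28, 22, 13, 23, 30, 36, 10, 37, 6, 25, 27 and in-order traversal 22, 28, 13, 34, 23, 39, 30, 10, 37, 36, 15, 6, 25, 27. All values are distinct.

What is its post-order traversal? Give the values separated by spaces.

22 13 28 23 34 37 10 36 30 39 27 25 6 15

The first element of pre-order is the root; it splits in-order into left and right subtrees.
Root 15: left subtree has 10 nodes {22, 28, 13, 34, 23, 39, 30, 10, 37, 36}, right has 3 {6, 25, 27}.
  Root 39: left subtree has 5 nodes {22, 28, 13, 34, 23}, right has 4 {30, 10, 37, 36}.
    Root 34: left subtree has 3 nodes {22, 28, 13}, right has 1 {23}.
      Root 28: left subtree has 1 node {22}, right has 1 {13}.
    Root 30: left subtree has 0 nodes { }, right has 3 {10, 37, 36}.
      Root 36: left subtree has 2 nodes {10, 37}, right has 0 { }.
        Root 10: left subtree has 0 nodes { }, right has 1 {37}.
  Root 6: left subtree has 0 nodes { }, right has 2 {25, 27}.
    Root 25: left subtree has 0 nodes { }, right has 1 {27}.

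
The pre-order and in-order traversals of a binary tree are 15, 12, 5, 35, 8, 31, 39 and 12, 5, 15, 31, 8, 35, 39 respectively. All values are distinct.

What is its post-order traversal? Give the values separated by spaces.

5 12 31 8 39 35 15

The first element of pre-order is the root; it splits in-order into left and right subtrees.
Root 15: left subtree has 2 nodes {12, 5}, right has 4 {31, 8, 35, 39}.
  Root 12: left subtree has 0 nodes { }, right has 1 {5}.
  Root 35: left subtree has 2 nodes {31, 8}, right has 1 {39}.
    Root 8: left subtree has 1 node {31}, right has 0 { }.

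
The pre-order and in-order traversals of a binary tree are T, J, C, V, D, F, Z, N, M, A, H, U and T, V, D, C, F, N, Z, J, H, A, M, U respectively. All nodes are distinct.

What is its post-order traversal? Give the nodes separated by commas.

The first element of pre-order is the root; it splits in-order into left and right subtrees.
Root T: left subtree has 0 nodes { }, right has 11 {V, D, C, F, N, Z, J, H, A, M, U}.
  Root J: left subtree has 6 nodes {V, D, C, F, N, Z}, right has 4 {H, A, M, U}.
    Root C: left subtree has 2 nodes {V, D}, right has 3 {F, N, Z}.
      Root V: left subtree has 0 nodes { }, right has 1 {D}.
      Root F: left subtree has 0 nodes { }, right has 2 {N, Z}.
        Root Z: left subtree has 1 node {N}, right has 0 { }.
    Root M: left subtree has 2 nodes {H, A}, right has 1 {U}.
      Root A: left subtree has 1 node {H}, right has 0 { }.

D, V, N, Z, F, C, H, A, U, M, J, T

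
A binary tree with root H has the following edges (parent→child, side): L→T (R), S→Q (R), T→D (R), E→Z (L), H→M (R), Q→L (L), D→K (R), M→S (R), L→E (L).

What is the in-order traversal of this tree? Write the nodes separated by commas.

H, M, S, Z, E, L, T, D, K, Q

In-order visits the left subtree, then the node, then the right subtree.
At H: no left child.
Visit H.
At H: go right to M.
  At M: no left child.
  Visit M.
  At M: go right to S.
    At S: no left child.
    Visit S.
    At S: go right to Q.
      At Q: go left to L.
        At L: go left to E.
          At E: go left to Z.
            Z is a leaf — visit Z.
          Visit E.
          At E: no right child.
        Visit L.
        At L: go right to T.
          At T: no left child.
          Visit T.
          At T: go right to D.
            At D: no left child.
            Visit D.
            At D: go right to K.
              K is a leaf — visit K.
      Visit Q.
      At Q: no right child.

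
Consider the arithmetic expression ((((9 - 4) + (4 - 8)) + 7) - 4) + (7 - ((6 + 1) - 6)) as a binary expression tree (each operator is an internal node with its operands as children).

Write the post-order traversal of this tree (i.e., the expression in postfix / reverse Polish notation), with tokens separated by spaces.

Post-order on an expression tree gives postfix notation: for each operator, emit left operand, right operand, then the operator.

9 4 - 4 8 - + 7 + 4 - 7 6 1 + 6 - - +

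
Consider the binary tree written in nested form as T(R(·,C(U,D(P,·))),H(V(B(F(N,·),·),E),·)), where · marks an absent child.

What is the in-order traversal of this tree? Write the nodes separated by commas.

In-order visits the left subtree, then the node, then the right subtree.
At T: go left to R.
  At R: no left child.
  Visit R.
  At R: go right to C.
    At C: go left to U.
      U is a leaf — visit U.
    Visit C.
    At C: go right to D.
      At D: go left to P.
        P is a leaf — visit P.
      Visit D.
      At D: no right child.
Visit T.
At T: go right to H.
  At H: go left to V.
    At V: go left to B.
      At B: go left to F.
        At F: go left to N.
          N is a leaf — visit N.
        Visit F.
        At F: no right child.
      Visit B.
      At B: no right child.
    Visit V.
    At V: go right to E.
      E is a leaf — visit E.
  Visit H.
  At H: no right child.

R, U, C, P, D, T, N, F, B, V, E, H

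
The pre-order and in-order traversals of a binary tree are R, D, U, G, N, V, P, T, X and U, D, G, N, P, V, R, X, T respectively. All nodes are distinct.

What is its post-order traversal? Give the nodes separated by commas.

U, P, V, N, G, D, X, T, R

The first element of pre-order is the root; it splits in-order into left and right subtrees.
Root R: left subtree has 6 nodes {U, D, G, N, P, V}, right has 2 {X, T}.
  Root D: left subtree has 1 node {U}, right has 4 {G, N, P, V}.
    Root G: left subtree has 0 nodes { }, right has 3 {N, P, V}.
      Root N: left subtree has 0 nodes { }, right has 2 {P, V}.
        Root V: left subtree has 1 node {P}, right has 0 { }.
  Root T: left subtree has 1 node {X}, right has 0 { }.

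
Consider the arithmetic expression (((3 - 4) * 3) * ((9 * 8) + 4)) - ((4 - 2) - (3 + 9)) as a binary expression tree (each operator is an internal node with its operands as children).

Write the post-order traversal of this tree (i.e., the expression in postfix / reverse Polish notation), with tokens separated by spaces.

Post-order on an expression tree gives postfix notation: for each operator, emit left operand, right operand, then the operator.

3 4 - 3 * 9 8 * 4 + * 4 2 - 3 9 + - -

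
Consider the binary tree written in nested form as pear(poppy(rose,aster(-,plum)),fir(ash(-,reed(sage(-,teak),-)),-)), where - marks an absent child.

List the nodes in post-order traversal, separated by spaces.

Post-order visits the left subtree, then the right subtree, then the node.
At pear: go left to poppy.
  At poppy: go left to rose.
    rose is a leaf — visit rose.
  At poppy: go right to aster.
    At aster: no left child.
    At aster: go right to plum.
      plum is a leaf — visit plum.
    Visit aster.
  Visit poppy.
At pear: go right to fir.
  At fir: go left to ash.
    At ash: no left child.
    At ash: go right to reed.
      At reed: go left to sage.
        At sage: no left child.
        At sage: go right to teak.
          teak is a leaf — visit teak.
        Visit sage.
      At reed: no right child.
      Visit reed.
    Visit ash.
  At fir: no right child.
  Visit fir.
Visit pear.

rose plum aster poppy teak sage reed ash fir pear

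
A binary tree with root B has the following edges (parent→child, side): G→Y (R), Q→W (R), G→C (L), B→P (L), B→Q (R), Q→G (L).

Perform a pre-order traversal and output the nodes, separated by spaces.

Pre-order visits the node, then its left subtree, then its right subtree.
Visit B.
At B: go left to P.
  P is a leaf — visit P.
At B: go right to Q.
  Visit Q.
  At Q: go left to G.
    Visit G.
    At G: go left to C.
      C is a leaf — visit C.
    At G: go right to Y.
      Y is a leaf — visit Y.
  At Q: go right to W.
    W is a leaf — visit W.

B P Q G C Y W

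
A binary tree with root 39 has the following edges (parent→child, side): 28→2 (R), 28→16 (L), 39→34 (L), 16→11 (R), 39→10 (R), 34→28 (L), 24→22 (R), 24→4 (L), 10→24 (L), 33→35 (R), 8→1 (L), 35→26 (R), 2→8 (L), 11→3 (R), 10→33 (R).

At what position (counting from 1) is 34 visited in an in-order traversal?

In-order visits the left subtree, then the node, then the right subtree.
At 39: go left to 34.
  At 34: go left to 28.
    At 28: go left to 16.
      At 16: no left child.
      Visit 16.
      At 16: go right to 11.
        At 11: no left child.
        Visit 11.
        At 11: go right to 3.
          3 is a leaf — visit 3.
    Visit 28.
    At 28: go right to 2.
      At 2: go left to 8.
        At 8: go left to 1.
          1 is a leaf — visit 1.
        Visit 8.
        At 8: no right child.
      Visit 2.
      At 2: no right child.
  Visit 34.
  At 34: no right child.
Visit 39.
At 39: go right to 10.
  At 10: go left to 24.
    At 24: go left to 4.
      4 is a leaf — visit 4.
    Visit 24.
    At 24: go right to 22.
      22 is a leaf — visit 22.
  Visit 10.
  At 10: go right to 33.
    At 33: no left child.
    Visit 33.
    At 33: go right to 35.
      At 35: no left child.
      Visit 35.
      At 35: go right to 26.
        26 is a leaf — visit 26.
Full in-order sequence: 16, 11, 3, 28, 1, 8, 2, 34, 39, 4, 24, 22, 10, 33, 35, 26.

8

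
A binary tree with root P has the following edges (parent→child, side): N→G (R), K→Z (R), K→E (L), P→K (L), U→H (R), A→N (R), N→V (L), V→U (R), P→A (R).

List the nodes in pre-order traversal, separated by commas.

P, K, E, Z, A, N, V, U, H, G

Pre-order visits the node, then its left subtree, then its right subtree.
Visit P.
At P: go left to K.
  Visit K.
  At K: go left to E.
    E is a leaf — visit E.
  At K: go right to Z.
    Z is a leaf — visit Z.
At P: go right to A.
  Visit A.
  At A: no left child.
  At A: go right to N.
    Visit N.
    At N: go left to V.
      Visit V.
      At V: no left child.
      At V: go right to U.
        Visit U.
        At U: no left child.
        At U: go right to H.
          H is a leaf — visit H.
    At N: go right to G.
      G is a leaf — visit G.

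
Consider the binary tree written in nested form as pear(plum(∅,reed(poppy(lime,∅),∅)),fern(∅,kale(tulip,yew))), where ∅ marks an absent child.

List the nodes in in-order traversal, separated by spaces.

In-order visits the left subtree, then the node, then the right subtree.
At pear: go left to plum.
  At plum: no left child.
  Visit plum.
  At plum: go right to reed.
    At reed: go left to poppy.
      At poppy: go left to lime.
        lime is a leaf — visit lime.
      Visit poppy.
      At poppy: no right child.
    Visit reed.
    At reed: no right child.
Visit pear.
At pear: go right to fern.
  At fern: no left child.
  Visit fern.
  At fern: go right to kale.
    At kale: go left to tulip.
      tulip is a leaf — visit tulip.
    Visit kale.
    At kale: go right to yew.
      yew is a leaf — visit yew.

plum lime poppy reed pear fern tulip kale yew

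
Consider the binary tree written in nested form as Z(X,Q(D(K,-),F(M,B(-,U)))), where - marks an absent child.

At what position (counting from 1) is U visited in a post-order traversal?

Post-order visits the left subtree, then the right subtree, then the node.
At Z: go left to X.
  X is a leaf — visit X.
At Z: go right to Q.
  At Q: go left to D.
    At D: go left to K.
      K is a leaf — visit K.
    At D: no right child.
    Visit D.
  At Q: go right to F.
    At F: go left to M.
      M is a leaf — visit M.
    At F: go right to B.
      At B: no left child.
      At B: go right to U.
        U is a leaf — visit U.
      Visit B.
    Visit F.
  Visit Q.
Visit Z.
Full post-order sequence: X, K, D, M, U, B, F, Q, Z.

5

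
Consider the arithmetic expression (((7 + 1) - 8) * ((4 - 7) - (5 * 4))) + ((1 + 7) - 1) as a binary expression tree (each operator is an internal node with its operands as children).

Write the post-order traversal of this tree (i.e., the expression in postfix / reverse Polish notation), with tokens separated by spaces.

Post-order on an expression tree gives postfix notation: for each operator, emit left operand, right operand, then the operator.

7 1 + 8 - 4 7 - 5 4 * - * 1 7 + 1 - +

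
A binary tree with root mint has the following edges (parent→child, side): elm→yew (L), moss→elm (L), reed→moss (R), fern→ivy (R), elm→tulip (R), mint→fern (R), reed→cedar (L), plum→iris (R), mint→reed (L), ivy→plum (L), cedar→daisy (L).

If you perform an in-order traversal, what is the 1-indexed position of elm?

5

In-order visits the left subtree, then the node, then the right subtree.
At mint: go left to reed.
  At reed: go left to cedar.
    At cedar: go left to daisy.
      daisy is a leaf — visit daisy.
    Visit cedar.
    At cedar: no right child.
  Visit reed.
  At reed: go right to moss.
    At moss: go left to elm.
      At elm: go left to yew.
        yew is a leaf — visit yew.
      Visit elm.
      At elm: go right to tulip.
        tulip is a leaf — visit tulip.
    Visit moss.
    At moss: no right child.
Visit mint.
At mint: go right to fern.
  At fern: no left child.
  Visit fern.
  At fern: go right to ivy.
    At ivy: go left to plum.
      At plum: no left child.
      Visit plum.
      At plum: go right to iris.
        iris is a leaf — visit iris.
    Visit ivy.
    At ivy: no right child.
Full in-order sequence: daisy, cedar, reed, yew, elm, tulip, moss, mint, fern, plum, iris, ivy.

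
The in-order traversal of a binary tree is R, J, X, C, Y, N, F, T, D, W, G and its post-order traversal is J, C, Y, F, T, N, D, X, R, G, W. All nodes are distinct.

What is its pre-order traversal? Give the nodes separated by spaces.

W R X J D N Y C T F G

The last element of post-order is the root; it splits in-order into left and right subtrees.
Root W: left subtree has 9 nodes {R, J, X, C, Y, N, F, T, D}, right has 1 {G}.
  Root R: left subtree has 0 nodes { }, right has 8 {J, X, C, Y, N, F, T, D}.
    Root X: left subtree has 1 node {J}, right has 6 {C, Y, N, F, T, D}.
      Root D: left subtree has 5 nodes {C, Y, N, F, T}, right has 0 { }.
        Root N: left subtree has 2 nodes {C, Y}, right has 2 {F, T}.
          Root Y: left subtree has 1 node {C}, right has 0 { }.
          Root T: left subtree has 1 node {F}, right has 0 { }.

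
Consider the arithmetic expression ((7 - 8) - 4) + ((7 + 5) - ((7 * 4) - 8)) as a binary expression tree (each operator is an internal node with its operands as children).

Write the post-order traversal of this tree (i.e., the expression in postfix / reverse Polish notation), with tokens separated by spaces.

Post-order on an expression tree gives postfix notation: for each operator, emit left operand, right operand, then the operator.

7 8 - 4 - 7 5 + 7 4 * 8 - - +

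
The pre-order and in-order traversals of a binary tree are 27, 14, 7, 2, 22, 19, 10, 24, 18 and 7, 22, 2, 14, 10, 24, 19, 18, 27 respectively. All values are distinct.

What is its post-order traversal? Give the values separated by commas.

22, 2, 7, 24, 10, 18, 19, 14, 27

The first element of pre-order is the root; it splits in-order into left and right subtrees.
Root 27: left subtree has 8 nodes {7, 22, 2, 14, 10, 24, 19, 18}, right has 0 { }.
  Root 14: left subtree has 3 nodes {7, 22, 2}, right has 4 {10, 24, 19, 18}.
    Root 7: left subtree has 0 nodes { }, right has 2 {22, 2}.
      Root 2: left subtree has 1 node {22}, right has 0 { }.
    Root 19: left subtree has 2 nodes {10, 24}, right has 1 {18}.
      Root 10: left subtree has 0 nodes { }, right has 1 {24}.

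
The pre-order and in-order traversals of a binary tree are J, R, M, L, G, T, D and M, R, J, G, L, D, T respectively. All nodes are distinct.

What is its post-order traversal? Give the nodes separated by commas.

The first element of pre-order is the root; it splits in-order into left and right subtrees.
Root J: left subtree has 2 nodes {M, R}, right has 4 {G, L, D, T}.
  Root R: left subtree has 1 node {M}, right has 0 { }.
  Root L: left subtree has 1 node {G}, right has 2 {D, T}.
    Root T: left subtree has 1 node {D}, right has 0 { }.

M, R, G, D, T, L, J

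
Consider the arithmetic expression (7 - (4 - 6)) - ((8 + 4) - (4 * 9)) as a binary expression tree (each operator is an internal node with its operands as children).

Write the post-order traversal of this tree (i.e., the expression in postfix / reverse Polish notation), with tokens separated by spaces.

Post-order on an expression tree gives postfix notation: for each operator, emit left operand, right operand, then the operator.

7 4 6 - - 8 4 + 4 9 * - -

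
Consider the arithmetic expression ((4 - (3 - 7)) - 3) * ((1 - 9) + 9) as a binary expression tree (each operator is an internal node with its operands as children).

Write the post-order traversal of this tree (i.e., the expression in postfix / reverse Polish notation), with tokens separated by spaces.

4 3 7 - - 3 - 1 9 - 9 + *

Post-order on an expression tree gives postfix notation: for each operator, emit left operand, right operand, then the operator.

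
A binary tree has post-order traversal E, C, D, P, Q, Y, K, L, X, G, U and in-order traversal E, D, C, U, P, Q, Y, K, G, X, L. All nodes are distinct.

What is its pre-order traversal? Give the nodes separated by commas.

U, D, E, C, G, K, Y, Q, P, X, L

The last element of post-order is the root; it splits in-order into left and right subtrees.
Root U: left subtree has 3 nodes {E, D, C}, right has 7 {P, Q, Y, K, G, X, L}.
  Root D: left subtree has 1 node {E}, right has 1 {C}.
  Root G: left subtree has 4 nodes {P, Q, Y, K}, right has 2 {X, L}.
    Root K: left subtree has 3 nodes {P, Q, Y}, right has 0 { }.
      Root Y: left subtree has 2 nodes {P, Q}, right has 0 { }.
        Root Q: left subtree has 1 node {P}, right has 0 { }.
    Root X: left subtree has 0 nodes { }, right has 1 {L}.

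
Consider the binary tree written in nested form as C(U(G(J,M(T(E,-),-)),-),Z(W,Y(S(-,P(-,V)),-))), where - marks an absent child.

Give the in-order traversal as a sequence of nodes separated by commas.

J, G, E, T, M, U, C, W, Z, S, P, V, Y

In-order visits the left subtree, then the node, then the right subtree.
At C: go left to U.
  At U: go left to G.
    At G: go left to J.
      J is a leaf — visit J.
    Visit G.
    At G: go right to M.
      At M: go left to T.
        At T: go left to E.
          E is a leaf — visit E.
        Visit T.
        At T: no right child.
      Visit M.
      At M: no right child.
  Visit U.
  At U: no right child.
Visit C.
At C: go right to Z.
  At Z: go left to W.
    W is a leaf — visit W.
  Visit Z.
  At Z: go right to Y.
    At Y: go left to S.
      At S: no left child.
      Visit S.
      At S: go right to P.
        At P: no left child.
        Visit P.
        At P: go right to V.
          V is a leaf — visit V.
    Visit Y.
    At Y: no right child.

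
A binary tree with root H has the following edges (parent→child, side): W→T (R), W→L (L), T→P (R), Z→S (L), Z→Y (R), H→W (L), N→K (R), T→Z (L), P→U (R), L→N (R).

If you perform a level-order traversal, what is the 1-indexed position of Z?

Level-order visits nodes level by level from the root, left to right within each level.
Level 0: H
Level 1: W
Level 2: L, T
Level 3: N, Z, P
Level 4: K, S, Y, U
Full level-order sequence: H, W, L, T, N, Z, P, K, S, Y, U.

6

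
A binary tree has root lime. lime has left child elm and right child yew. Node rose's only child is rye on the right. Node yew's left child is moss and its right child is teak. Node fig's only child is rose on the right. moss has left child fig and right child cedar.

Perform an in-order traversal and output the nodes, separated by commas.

In-order visits the left subtree, then the node, then the right subtree.
At lime: go left to elm.
  elm is a leaf — visit elm.
Visit lime.
At lime: go right to yew.
  At yew: go left to moss.
    At moss: go left to fig.
      At fig: no left child.
      Visit fig.
      At fig: go right to rose.
        At rose: no left child.
        Visit rose.
        At rose: go right to rye.
          rye is a leaf — visit rye.
    Visit moss.
    At moss: go right to cedar.
      cedar is a leaf — visit cedar.
  Visit yew.
  At yew: go right to teak.
    teak is a leaf — visit teak.

elm, lime, fig, rose, rye, moss, cedar, yew, teak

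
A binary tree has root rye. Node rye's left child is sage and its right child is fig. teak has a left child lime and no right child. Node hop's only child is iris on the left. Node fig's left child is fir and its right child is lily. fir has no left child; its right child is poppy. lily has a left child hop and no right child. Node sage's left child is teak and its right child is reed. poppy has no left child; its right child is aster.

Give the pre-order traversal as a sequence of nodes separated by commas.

Pre-order visits the node, then its left subtree, then its right subtree.
Visit rye.
At rye: go left to sage.
  Visit sage.
  At sage: go left to teak.
    Visit teak.
    At teak: go left to lime.
      lime is a leaf — visit lime.
    At teak: no right child.
  At sage: go right to reed.
    reed is a leaf — visit reed.
At rye: go right to fig.
  Visit fig.
  At fig: go left to fir.
    Visit fir.
    At fir: no left child.
    At fir: go right to poppy.
      Visit poppy.
      At poppy: no left child.
      At poppy: go right to aster.
        aster is a leaf — visit aster.
  At fig: go right to lily.
    Visit lily.
    At lily: go left to hop.
      Visit hop.
      At hop: go left to iris.
        iris is a leaf — visit iris.
      At hop: no right child.
    At lily: no right child.

rye, sage, teak, lime, reed, fig, fir, poppy, aster, lily, hop, iris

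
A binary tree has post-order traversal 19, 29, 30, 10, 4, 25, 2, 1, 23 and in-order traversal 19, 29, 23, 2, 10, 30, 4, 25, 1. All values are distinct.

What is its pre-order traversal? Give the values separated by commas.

The last element of post-order is the root; it splits in-order into left and right subtrees.
Root 23: left subtree has 2 nodes {19, 29}, right has 6 {2, 10, 30, 4, 25, 1}.
  Root 29: left subtree has 1 node {19}, right has 0 { }.
  Root 1: left subtree has 5 nodes {2, 10, 30, 4, 25}, right has 0 { }.
    Root 2: left subtree has 0 nodes { }, right has 4 {10, 30, 4, 25}.
      Root 25: left subtree has 3 nodes {10, 30, 4}, right has 0 { }.
        Root 4: left subtree has 2 nodes {10, 30}, right has 0 { }.
          Root 10: left subtree has 0 nodes { }, right has 1 {30}.

23, 29, 19, 1, 2, 25, 4, 10, 30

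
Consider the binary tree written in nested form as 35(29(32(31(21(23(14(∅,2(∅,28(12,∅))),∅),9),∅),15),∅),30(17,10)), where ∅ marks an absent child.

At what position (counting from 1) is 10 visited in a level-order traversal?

Level-order visits nodes level by level from the root, left to right within each level.
Level 0: 35
Level 1: 29, 30
Level 2: 32, 17, 10
Level 3: 31, 15
Level 4: 21
Level 5: 23, 9
Level 6: 14
Level 7: 2
Level 8: 28
Level 9: 12
Full level-order sequence: 35, 29, 30, 32, 17, 10, 31, 15, 21, 23, 9, 14, 2, 28, 12.

6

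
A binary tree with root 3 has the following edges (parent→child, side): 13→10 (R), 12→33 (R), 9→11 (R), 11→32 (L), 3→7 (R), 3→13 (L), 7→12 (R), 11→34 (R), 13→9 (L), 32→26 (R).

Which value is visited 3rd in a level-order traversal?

7

Level-order visits nodes level by level from the root, left to right within each level.
Level 0: 3
Level 1: 13, 7
Level 2: 9, 10, 12
Level 3: 11, 33
Level 4: 32, 34
Level 5: 26
Full level-order sequence: 3, 13, 7, 9, 10, 12, 11, 33, 32, 34, 26.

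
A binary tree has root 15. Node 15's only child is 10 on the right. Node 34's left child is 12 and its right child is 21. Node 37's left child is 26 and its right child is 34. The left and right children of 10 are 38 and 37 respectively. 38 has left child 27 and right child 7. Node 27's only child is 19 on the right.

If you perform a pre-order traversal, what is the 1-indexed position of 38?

3

Pre-order visits the node, then its left subtree, then its right subtree.
Visit 15.
At 15: no left child.
At 15: go right to 10.
  Visit 10.
  At 10: go left to 38.
    Visit 38.
    At 38: go left to 27.
      Visit 27.
      At 27: no left child.
      At 27: go right to 19.
        19 is a leaf — visit 19.
    At 38: go right to 7.
      7 is a leaf — visit 7.
  At 10: go right to 37.
    Visit 37.
    At 37: go left to 26.
      26 is a leaf — visit 26.
    At 37: go right to 34.
      Visit 34.
      At 34: go left to 12.
        12 is a leaf — visit 12.
      At 34: go right to 21.
        21 is a leaf — visit 21.
Full pre-order sequence: 15, 10, 38, 27, 19, 7, 37, 26, 34, 12, 21.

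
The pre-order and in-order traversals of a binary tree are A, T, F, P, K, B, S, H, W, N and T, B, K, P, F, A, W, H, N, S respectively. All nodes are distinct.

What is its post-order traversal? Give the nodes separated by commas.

The first element of pre-order is the root; it splits in-order into left and right subtrees.
Root A: left subtree has 5 nodes {T, B, K, P, F}, right has 4 {W, H, N, S}.
  Root T: left subtree has 0 nodes { }, right has 4 {B, K, P, F}.
    Root F: left subtree has 3 nodes {B, K, P}, right has 0 { }.
      Root P: left subtree has 2 nodes {B, K}, right has 0 { }.
        Root K: left subtree has 1 node {B}, right has 0 { }.
  Root S: left subtree has 3 nodes {W, H, N}, right has 0 { }.
    Root H: left subtree has 1 node {W}, right has 1 {N}.

B, K, P, F, T, W, N, H, S, A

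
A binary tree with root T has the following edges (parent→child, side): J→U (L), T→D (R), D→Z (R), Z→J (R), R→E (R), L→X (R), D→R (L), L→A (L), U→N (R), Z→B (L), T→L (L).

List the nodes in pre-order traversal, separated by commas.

T, L, A, X, D, R, E, Z, B, J, U, N

Pre-order visits the node, then its left subtree, then its right subtree.
Visit T.
At T: go left to L.
  Visit L.
  At L: go left to A.
    A is a leaf — visit A.
  At L: go right to X.
    X is a leaf — visit X.
At T: go right to D.
  Visit D.
  At D: go left to R.
    Visit R.
    At R: no left child.
    At R: go right to E.
      E is a leaf — visit E.
  At D: go right to Z.
    Visit Z.
    At Z: go left to B.
      B is a leaf — visit B.
    At Z: go right to J.
      Visit J.
      At J: go left to U.
        Visit U.
        At U: no left child.
        At U: go right to N.
          N is a leaf — visit N.
      At J: no right child.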